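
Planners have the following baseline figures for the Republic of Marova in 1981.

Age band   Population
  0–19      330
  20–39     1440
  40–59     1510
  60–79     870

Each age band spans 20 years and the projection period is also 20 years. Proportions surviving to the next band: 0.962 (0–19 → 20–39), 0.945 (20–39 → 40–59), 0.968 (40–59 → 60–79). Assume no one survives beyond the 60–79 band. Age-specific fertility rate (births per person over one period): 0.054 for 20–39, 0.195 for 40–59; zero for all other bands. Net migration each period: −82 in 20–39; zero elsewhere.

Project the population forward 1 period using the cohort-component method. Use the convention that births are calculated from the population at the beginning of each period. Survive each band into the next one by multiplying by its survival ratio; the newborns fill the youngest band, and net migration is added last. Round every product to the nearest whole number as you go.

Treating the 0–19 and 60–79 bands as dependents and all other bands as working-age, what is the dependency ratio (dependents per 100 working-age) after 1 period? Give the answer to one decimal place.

114.9

(Bands numbered youngest = 1 to oldest = 4.)
Period 1:
Births: 1440 * 0.054 = 78  |  1510 * 0.195 = 294 → 372
Band 2: 330 * 0.962 = 317
Band 3: 1440 * 0.945 = 1361
Band 4: 1510 * 0.968 = 1462
Net migration: Band 2 − 82 → 235
Population now: 0–19=372, 20–39=235, 40–59=1361, 60–79=1462
Dependents (band 0–19 + band 60–79) = 372 + 1462 = 1834; working-age = 1596; ratio = 1834/1596 × 100 = 114.9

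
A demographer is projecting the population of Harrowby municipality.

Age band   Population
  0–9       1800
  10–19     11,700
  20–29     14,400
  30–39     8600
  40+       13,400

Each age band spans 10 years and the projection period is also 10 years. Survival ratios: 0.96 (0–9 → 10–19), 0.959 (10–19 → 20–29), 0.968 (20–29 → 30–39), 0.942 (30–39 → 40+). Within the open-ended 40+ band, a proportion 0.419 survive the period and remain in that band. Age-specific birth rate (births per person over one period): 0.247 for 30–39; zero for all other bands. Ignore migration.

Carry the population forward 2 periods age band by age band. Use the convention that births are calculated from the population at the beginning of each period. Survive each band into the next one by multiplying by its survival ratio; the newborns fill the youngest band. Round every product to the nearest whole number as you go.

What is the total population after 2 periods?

36878

Call the bands 1 to 5, youngest first.
Period 1.
Births: 8600 × 0.247 = 2124
Band 2: 1800 × 0.96 = 1728
Band 3: 11700 × 0.959 = 11220
Band 4: 14400 × 0.968 = 13939
Band 5: 8600 × 0.942 + 13400 × 0.419 = 8101 + 5615 = 13716
Population now: 0–9=2124, 10–19=1728, 20–29=11220, 30–39=13939, 40+=13716
Period 2.
Births: 13939 × 0.247 = 3443
Band 2: 2124 × 0.96 = 2039
Band 3: 1728 × 0.959 = 1657
Band 4: 11220 × 0.968 = 10861
Band 5: 13939 × 0.942 + 13716 × 0.419 = 13131 + 5747 = 18878
Population now: 0–9=3443, 10–19=2039, 20–29=1657, 30–39=10861, 40+=18878
Total after period 2: 3443 + 2039 + 1657 + 10861 + 18878 = 36878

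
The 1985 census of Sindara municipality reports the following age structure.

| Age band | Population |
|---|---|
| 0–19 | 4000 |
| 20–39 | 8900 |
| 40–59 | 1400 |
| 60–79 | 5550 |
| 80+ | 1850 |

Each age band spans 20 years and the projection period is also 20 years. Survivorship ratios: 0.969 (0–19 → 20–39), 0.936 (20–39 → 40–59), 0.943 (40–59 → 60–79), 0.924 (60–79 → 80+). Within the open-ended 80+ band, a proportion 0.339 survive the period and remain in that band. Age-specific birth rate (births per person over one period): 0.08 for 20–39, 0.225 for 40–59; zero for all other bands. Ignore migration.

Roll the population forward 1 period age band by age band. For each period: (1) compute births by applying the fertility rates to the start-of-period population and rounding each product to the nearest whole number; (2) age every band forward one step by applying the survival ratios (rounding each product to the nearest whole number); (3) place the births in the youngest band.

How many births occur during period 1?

1027

Call the bands 1 to 5, youngest first.
After projecting period 1:
Births: 8900 * 0.08 = 712, 1400 * 0.225 = 315 ⇒ total 1027
Band 2: 4000 * 0.969 = 3876
Band 3: 8900 * 0.936 = 8330
Band 4: 1400 * 0.943 = 1320
Band 5: 5550 * 0.924 + 1850 * 0.339 = 5128 + 627 = 5755
→ [1027, 3876, 8330, 1320, 5755]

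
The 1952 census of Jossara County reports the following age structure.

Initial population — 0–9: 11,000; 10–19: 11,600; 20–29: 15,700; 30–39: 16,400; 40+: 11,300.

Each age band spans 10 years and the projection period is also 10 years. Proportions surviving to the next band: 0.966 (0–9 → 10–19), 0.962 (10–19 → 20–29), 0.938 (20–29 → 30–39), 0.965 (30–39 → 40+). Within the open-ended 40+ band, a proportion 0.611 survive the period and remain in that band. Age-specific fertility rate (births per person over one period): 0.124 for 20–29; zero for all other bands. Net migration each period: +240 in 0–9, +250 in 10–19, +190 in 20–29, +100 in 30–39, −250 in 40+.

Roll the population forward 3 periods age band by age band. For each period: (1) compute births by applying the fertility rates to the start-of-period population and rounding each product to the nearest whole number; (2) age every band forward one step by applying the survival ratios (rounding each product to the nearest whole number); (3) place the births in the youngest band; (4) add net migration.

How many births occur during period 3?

1321

Period 1:
Births: 15700 × 0.124 = 1947
10–19: 11000 × 0.966 = 10626
20–29: 11600 × 0.962 = 11159
30–39: 15700 × 0.938 = 14727
40+: 16400 × 0.965 + 11300 × 0.611 = 15826 + 6904 = 22730
Net migration: 0–9 + 240 → 2187; 10–19 + 250 → 10876; 20–29 + 190 → 11349; 30–39 + 100 → 14827; 40+ − 250 → 22480
→ [2187, 10876, 11349, 14827, 22480]
Period 2:
Births: 11349 × 0.124 = 1407
10–19: 2187 × 0.966 = 2113
20–29: 10876 × 0.962 = 10463
30–39: 11349 × 0.938 = 10645
40+: 14827 × 0.965 + 22480 × 0.611 = 14308 + 13735 = 28043
Net migration: 0–9 + 240 → 1647; 10–19 + 250 → 2363; 20–29 + 190 → 10653; 30–39 + 100 → 10745; 40+ − 250 → 27793
→ [1647, 2363, 10653, 10745, 27793]
Period 3:
Births: 10653 × 0.124 = 1321
10–19: 1647 × 0.966 = 1591
20–29: 2363 × 0.962 = 2273
30–39: 10653 × 0.938 = 9993
40+: 10745 × 0.965 + 27793 × 0.611 = 10369 + 16982 = 27351
Net migration: 0–9 + 240 → 1561; 10–19 + 250 → 1841; 20–29 + 190 → 2463; 30–39 + 100 → 10093; 40+ − 250 → 27101
→ [1561, 1841, 2463, 10093, 27101]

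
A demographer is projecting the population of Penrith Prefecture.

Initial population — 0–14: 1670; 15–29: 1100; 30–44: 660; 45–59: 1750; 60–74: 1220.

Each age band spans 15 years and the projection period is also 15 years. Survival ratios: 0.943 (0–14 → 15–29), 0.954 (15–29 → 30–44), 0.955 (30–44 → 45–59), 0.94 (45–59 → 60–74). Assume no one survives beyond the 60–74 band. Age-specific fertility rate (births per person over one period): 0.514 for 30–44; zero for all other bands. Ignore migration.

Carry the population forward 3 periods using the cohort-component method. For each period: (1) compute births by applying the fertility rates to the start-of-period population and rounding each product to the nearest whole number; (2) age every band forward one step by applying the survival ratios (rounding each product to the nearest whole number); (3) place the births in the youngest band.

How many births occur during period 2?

Call the groups 1 to 5, youngest first.
— Period 1 —
Births: 660 * 0.514 = 339
Group 2: 1670 * 0.943 = 1575
Group 3: 1100 * 0.954 = 1049
Group 4: 660 * 0.955 = 630
Group 5: 1750 * 0.94 = 1645
End of period: [339, 1575, 1049, 630, 1645]
— Period 2 —
Births: 1049 * 0.514 = 539
Group 2: 339 * 0.943 = 320
Group 3: 1575 * 0.954 = 1503
Group 4: 1049 * 0.955 = 1002
Group 5: 630 * 0.94 = 592
End of period: [539, 320, 1503, 1002, 592]

539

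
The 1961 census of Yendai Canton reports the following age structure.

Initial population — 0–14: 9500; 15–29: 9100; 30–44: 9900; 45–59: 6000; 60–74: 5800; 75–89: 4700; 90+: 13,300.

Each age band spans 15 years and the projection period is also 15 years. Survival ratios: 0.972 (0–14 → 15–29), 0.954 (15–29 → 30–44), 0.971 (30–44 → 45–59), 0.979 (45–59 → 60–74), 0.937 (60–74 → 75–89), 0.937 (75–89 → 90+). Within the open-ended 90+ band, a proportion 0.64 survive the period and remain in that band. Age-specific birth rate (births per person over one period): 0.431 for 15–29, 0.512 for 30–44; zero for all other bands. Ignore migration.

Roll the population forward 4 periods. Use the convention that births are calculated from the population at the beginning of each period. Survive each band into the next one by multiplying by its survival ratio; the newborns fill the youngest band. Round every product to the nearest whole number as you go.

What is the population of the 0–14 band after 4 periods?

Period 1.
Births: 9100 × 0.431 = 3922  |  9900 × 0.512 = 5069 — total 8991
15–29: 9500 × 0.972 = 9234
30–44: 9100 × 0.954 = 8681
45–59: 9900 × 0.971 = 9613
60–74: 6000 × 0.979 = 5874
75–89: 5800 × 0.937 = 5435
90+: 4700 × 0.937 + 13300 × 0.64 = 4404 + 8512 = 12916
Population now: 0–14=8991, 15–29=9234, 30–44=8681, 45–59=9613, 60–74=5874, 75–89=5435, 90+=12916
Period 2.
Births: 9234 × 0.431 = 3980  |  8681 × 0.512 = 4445 — total 8425
15–29: 8991 × 0.972 = 8739
30–44: 9234 × 0.954 = 8809
45–59: 8681 × 0.971 = 8429
60–74: 9613 × 0.979 = 9411
75–89: 5874 × 0.937 = 5504
90+: 5435 × 0.937 + 12916 × 0.64 = 5093 + 8266 = 13359
Population now: 0–14=8425, 15–29=8739, 30–44=8809, 45–59=8429, 60–74=9411, 75–89=5504, 90+=13359
Period 3.
Births: 8739 × 0.431 = 3767  |  8809 × 0.512 = 4510 — total 8277
15–29: 8425 × 0.972 = 8189
30–44: 8739 × 0.954 = 8337
45–59: 8809 × 0.971 = 8554
60–74: 8429 × 0.979 = 8252
75–89: 9411 × 0.937 = 8818
90+: 5504 × 0.937 + 13359 × 0.64 = 5157 + 8550 = 13707
Population now: 0–14=8277, 15–29=8189, 30–44=8337, 45–59=8554, 60–74=8252, 75–89=8818, 90+=13707
Period 4.
Births: 8189 × 0.431 = 3529  |  8337 × 0.512 = 4269 — total 7798
15–29: 8277 × 0.972 = 8045
30–44: 8189 × 0.954 = 7812
45–59: 8337 × 0.971 = 8095
60–74: 8554 × 0.979 = 8374
75–89: 8252 × 0.937 = 7732
90+: 8818 × 0.937 + 13707 × 0.64 = 8262 + 8772 = 17034
Population now: 0–14=7798, 15–29=8045, 30–44=7812, 45–59=8095, 60–74=8374, 75–89=7732, 90+=17034

7798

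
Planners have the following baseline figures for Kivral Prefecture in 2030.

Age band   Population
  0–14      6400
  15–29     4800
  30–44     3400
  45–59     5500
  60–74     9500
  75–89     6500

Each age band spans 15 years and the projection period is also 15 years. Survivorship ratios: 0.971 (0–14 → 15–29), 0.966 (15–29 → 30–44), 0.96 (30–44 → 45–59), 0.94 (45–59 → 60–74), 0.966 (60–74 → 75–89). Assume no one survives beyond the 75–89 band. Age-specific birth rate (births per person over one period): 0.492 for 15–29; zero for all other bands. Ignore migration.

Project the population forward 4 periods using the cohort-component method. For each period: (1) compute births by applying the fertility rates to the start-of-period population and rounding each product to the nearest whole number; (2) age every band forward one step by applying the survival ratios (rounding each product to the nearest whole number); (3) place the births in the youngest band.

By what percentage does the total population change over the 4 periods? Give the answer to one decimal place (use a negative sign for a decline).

Period 1:
Births: 4800 * 0.492 = 2362
15–29: 6400 * 0.971 = 6214
30–44: 4800 * 0.966 = 4637
45–59: 3400 * 0.96 = 3264
60–74: 5500 * 0.94 = 5170
75–89: 9500 * 0.966 = 9177
Giving 2362 / 6214 / 4637 / 3264 / 5170 / 9177.
Period 2:
Births: 6214 * 0.492 = 3057
15–29: 2362 * 0.971 = 2294
30–44: 6214 * 0.966 = 6003
45–59: 4637 * 0.96 = 4452
60–74: 3264 * 0.94 = 3068
75–89: 5170 * 0.966 = 4994
Giving 3057 / 2294 / 6003 / 4452 / 3068 / 4994.
Period 3:
Births: 2294 * 0.492 = 1129
15–29: 3057 * 0.971 = 2968
30–44: 2294 * 0.966 = 2216
45–59: 6003 * 0.96 = 5763
60–74: 4452 * 0.94 = 4185
75–89: 3068 * 0.966 = 2964
Giving 1129 / 2968 / 2216 / 5763 / 4185 / 2964.
Period 4:
Births: 2968 * 0.492 = 1460
15–29: 1129 * 0.971 = 1096
30–44: 2968 * 0.966 = 2867
45–59: 2216 * 0.96 = 2127
60–74: 5763 * 0.94 = 5417
75–89: 4185 * 0.966 = 4043
Giving 1460 / 1096 / 2867 / 2127 / 5417 / 4043.
Total: 36100 → 17010; change = -19090; percentage change = -52.9%

-52.9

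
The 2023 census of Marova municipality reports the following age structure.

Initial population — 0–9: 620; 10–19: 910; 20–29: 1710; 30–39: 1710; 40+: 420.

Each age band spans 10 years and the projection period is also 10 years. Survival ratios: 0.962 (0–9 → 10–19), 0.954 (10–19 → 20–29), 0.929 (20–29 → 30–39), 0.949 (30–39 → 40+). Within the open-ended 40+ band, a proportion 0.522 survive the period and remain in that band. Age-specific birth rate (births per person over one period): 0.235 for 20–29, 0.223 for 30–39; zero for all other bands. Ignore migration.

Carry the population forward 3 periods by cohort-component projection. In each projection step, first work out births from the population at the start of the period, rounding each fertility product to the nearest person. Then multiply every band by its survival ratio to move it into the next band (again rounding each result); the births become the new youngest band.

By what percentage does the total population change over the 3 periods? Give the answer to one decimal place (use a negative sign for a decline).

-22.7

Numbering the bands 1..5 from youngest to oldest:
Period 1:
Births: 1710 * 0.235 = 402  |  1710 * 0.223 = 381 → 783
Band 2: 620 * 0.962 = 596
Band 3: 910 * 0.954 = 868
Band 4: 1710 * 0.929 = 1589
Band 5: 1710 * 0.949 + 420 * 0.522 = 1623 + 219 = 1842
→ [783, 596, 868, 1589, 1842]
Period 2:
Births: 868 * 0.235 = 204  |  1589 * 0.223 = 354 → 558
Band 2: 783 * 0.962 = 753
Band 3: 596 * 0.954 = 569
Band 4: 868 * 0.929 = 806
Band 5: 1589 * 0.949 + 1842 * 0.522 = 1508 + 962 = 2470
→ [558, 753, 569, 806, 2470]
Period 3:
Births: 569 * 0.235 = 134  |  806 * 0.223 = 180 → 314
Band 2: 558 * 0.962 = 537
Band 3: 753 * 0.954 = 718
Band 4: 569 * 0.929 = 529
Band 5: 806 * 0.949 + 2470 * 0.522 = 765 + 1289 = 2054
→ [314, 537, 718, 529, 2054]
Total: 5370 → 4152; change = -1218; percentage change = -22.7%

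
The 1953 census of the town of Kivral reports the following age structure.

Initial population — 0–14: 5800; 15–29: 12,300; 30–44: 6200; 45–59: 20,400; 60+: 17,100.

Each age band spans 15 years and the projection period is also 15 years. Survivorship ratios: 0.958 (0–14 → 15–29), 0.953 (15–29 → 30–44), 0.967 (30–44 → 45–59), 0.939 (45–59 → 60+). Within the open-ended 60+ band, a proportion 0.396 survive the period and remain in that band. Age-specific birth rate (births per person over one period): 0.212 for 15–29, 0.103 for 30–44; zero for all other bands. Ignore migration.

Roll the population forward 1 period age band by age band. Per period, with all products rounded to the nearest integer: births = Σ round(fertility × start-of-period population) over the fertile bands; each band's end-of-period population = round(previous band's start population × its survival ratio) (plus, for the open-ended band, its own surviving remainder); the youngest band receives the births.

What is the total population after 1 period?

(Bands numbered youngest = 1 to oldest = 5.)
[period 1]
Births: 12300 × 0.212 = 2608, 6200 × 0.103 = 639 ⇒ total 3247
Band 2: 5800 × 0.958 = 5556
Band 3: 12300 × 0.953 = 11722
Band 4: 6200 × 0.967 = 5995
Band 5: 20400 × 0.939 + 17100 × 0.396 = 19156 + 6772 = 25928
End of period: [3247, 5556, 11722, 5995, 25928]
Total after period 1: 3247 + 5556 + 11722 + 5995 + 25928 = 52448

52448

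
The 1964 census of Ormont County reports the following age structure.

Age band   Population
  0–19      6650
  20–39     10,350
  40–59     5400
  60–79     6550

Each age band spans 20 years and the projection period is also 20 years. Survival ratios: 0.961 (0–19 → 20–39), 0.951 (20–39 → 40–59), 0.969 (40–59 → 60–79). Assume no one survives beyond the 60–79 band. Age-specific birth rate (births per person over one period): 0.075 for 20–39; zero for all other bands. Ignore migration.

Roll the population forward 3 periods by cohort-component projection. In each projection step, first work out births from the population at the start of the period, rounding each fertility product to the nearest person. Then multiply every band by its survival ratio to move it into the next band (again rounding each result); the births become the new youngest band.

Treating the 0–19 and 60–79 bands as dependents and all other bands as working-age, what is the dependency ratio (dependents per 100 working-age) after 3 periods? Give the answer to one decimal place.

[period 1]
Births: 10350 × 0.075 = 776
20–39: 6650 × 0.961 = 6391
40–59: 10350 × 0.951 = 9843
60–79: 5400 × 0.969 = 5233
Giving 776 / 6391 / 9843 / 5233.
[period 2]
Births: 6391 × 0.075 = 479
20–39: 776 × 0.961 = 746
40–59: 6391 × 0.951 = 6078
60–79: 9843 × 0.969 = 9538
Giving 479 / 746 / 6078 / 9538.
[period 3]
Births: 746 × 0.075 = 56
20–39: 479 × 0.961 = 460
40–59: 746 × 0.951 = 709
60–79: 6078 × 0.969 = 5890
Giving 56 / 460 / 709 / 5890.
Dependents (band 0–19 + band 60–79) = 56 + 5890 = 5946; working-age = 1169; ratio = 5946/1169 × 100 = 508.6

508.6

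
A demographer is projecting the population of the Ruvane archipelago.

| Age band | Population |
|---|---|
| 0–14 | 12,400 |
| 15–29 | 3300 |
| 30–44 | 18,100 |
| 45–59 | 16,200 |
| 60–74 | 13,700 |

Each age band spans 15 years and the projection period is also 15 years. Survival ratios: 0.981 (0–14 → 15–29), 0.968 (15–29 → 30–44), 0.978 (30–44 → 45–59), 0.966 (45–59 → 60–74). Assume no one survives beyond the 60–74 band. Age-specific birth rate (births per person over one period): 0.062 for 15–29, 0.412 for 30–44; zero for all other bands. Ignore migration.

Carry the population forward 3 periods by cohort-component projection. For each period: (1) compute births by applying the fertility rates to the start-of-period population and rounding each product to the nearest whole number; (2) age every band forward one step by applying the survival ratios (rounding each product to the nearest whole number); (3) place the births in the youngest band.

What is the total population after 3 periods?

29157

After projecting period 1:
Births: 3300 × 0.062 = 205  |  18100 × 0.412 = 7457 → total 7662
15–29: 12400 × 0.981 = 12164
30–44: 3300 × 0.968 = 3194
45–59: 18100 × 0.978 = 17702
60–74: 16200 × 0.966 = 15649
Population now: 0–14=7662, 15–29=12164, 30–44=3194, 45–59=17702, 60–74=15649
After projecting period 2:
Births: 12164 × 0.062 = 754  |  3194 × 0.412 = 1316 → total 2070
15–29: 7662 × 0.981 = 7516
30–44: 12164 × 0.968 = 11775
45–59: 3194 × 0.978 = 3124
60–74: 17702 × 0.966 = 17100
Population now: 0–14=2070, 15–29=7516, 30–44=11775, 45–59=3124, 60–74=17100
After projecting period 3:
Births: 7516 × 0.062 = 466  |  11775 × 0.412 = 4851 → total 5317
15–29: 2070 × 0.981 = 2031
30–44: 7516 × 0.968 = 7275
45–59: 11775 × 0.978 = 11516
60–74: 3124 × 0.966 = 3018
Population now: 0–14=5317, 15–29=2031, 30–44=7275, 45–59=11516, 60–74=3018
Total after period 3: 5317 + 2031 + 7275 + 11516 + 3018 = 29157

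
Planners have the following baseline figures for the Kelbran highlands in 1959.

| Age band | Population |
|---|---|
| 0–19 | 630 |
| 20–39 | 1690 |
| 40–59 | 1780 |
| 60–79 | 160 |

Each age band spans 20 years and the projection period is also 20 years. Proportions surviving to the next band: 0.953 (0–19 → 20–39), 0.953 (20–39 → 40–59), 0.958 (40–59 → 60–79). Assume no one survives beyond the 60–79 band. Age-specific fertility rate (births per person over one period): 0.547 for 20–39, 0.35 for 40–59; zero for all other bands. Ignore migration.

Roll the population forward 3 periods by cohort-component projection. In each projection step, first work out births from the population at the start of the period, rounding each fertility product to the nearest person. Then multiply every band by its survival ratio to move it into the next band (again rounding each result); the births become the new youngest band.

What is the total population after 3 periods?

After projecting period 1:
Births: 1690 × 0.547 = 924  |  1780 × 0.35 = 623 ⇒ total 1547
20–39: 630 × 0.953 = 600
40–59: 1690 × 0.953 = 1611
60–79: 1780 × 0.958 = 1705
End of period: [1547, 600, 1611, 1705]
After projecting period 2:
Births: 600 × 0.547 = 328  |  1611 × 0.35 = 564 ⇒ total 892
20–39: 1547 × 0.953 = 1474
40–59: 600 × 0.953 = 572
60–79: 1611 × 0.958 = 1543
End of period: [892, 1474, 572, 1543]
After projecting period 3:
Births: 1474 × 0.547 = 806  |  572 × 0.35 = 200 ⇒ total 1006
20–39: 892 × 0.953 = 850
40–59: 1474 × 0.953 = 1405
60–79: 572 × 0.958 = 548
End of period: [1006, 850, 1405, 548]
Total after period 3: 1006 + 850 + 1405 + 548 = 3809

3809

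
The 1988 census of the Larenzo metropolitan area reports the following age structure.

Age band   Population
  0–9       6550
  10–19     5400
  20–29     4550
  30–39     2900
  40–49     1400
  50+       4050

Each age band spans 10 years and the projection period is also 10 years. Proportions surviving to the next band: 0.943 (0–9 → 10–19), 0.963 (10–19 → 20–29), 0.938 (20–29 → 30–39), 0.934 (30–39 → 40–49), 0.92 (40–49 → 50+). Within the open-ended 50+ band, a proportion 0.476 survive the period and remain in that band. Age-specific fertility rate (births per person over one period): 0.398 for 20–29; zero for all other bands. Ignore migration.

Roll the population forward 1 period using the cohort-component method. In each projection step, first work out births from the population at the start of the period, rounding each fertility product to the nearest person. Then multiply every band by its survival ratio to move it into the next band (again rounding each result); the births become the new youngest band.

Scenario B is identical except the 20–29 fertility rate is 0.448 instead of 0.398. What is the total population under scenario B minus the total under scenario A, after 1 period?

227

Let band 1 be 0–9 through band 6 = 50+.
— Period 1 —
Births: 4550 × 0.398 = 1811
Band 2: 6550 × 0.943 = 6177
Band 3: 5400 × 0.963 = 5200
Band 4: 4550 × 0.938 = 4268
Band 5: 2900 × 0.934 = 2709
Band 6: 1400 × 0.92 + 4050 × 0.476 = 1288 + 1928 = 3216
End of period: [1811, 6177, 5200, 4268, 2709, 3216]
Scenario A total after 1 period: 23381
Scenario B projection —
— Period 1 —
Births: 4550 × 0.448 = 2038
Band 2: 6550 × 0.943 = 6177
Band 3: 5400 × 0.963 = 5200
Band 4: 4550 × 0.938 = 4268
Band 5: 2900 × 0.934 = 2709
Band 6: 1400 × 0.92 + 4050 × 0.476 = 1288 + 1928 = 3216
End of period: [2038, 6177, 5200, 4268, 2709, 3216]
Scenario B total after 1 period: 23608
Difference B − A = 23608 − 23381 = 227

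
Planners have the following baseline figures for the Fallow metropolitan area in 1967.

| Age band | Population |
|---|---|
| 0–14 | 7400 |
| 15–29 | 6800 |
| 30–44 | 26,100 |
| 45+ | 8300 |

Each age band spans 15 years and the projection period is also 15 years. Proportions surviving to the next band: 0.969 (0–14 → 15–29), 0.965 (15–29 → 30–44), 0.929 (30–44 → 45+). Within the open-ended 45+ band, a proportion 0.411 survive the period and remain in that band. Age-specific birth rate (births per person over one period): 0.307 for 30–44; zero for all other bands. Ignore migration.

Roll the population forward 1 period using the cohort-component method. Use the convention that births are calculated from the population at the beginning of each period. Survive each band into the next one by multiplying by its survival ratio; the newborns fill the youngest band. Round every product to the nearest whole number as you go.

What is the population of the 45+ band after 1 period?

27658

Call the groups 1 to 4, youngest first.
— Period 1 —
Births: 26100 × 0.307 = 8013
Group 2: 7400 × 0.969 = 7171
Group 3: 6800 × 0.965 = 6562
Group 4: 26100 × 0.929 + 8300 × 0.411 = 24247 + 3411 = 27658
→ [8013, 7171, 6562, 27658]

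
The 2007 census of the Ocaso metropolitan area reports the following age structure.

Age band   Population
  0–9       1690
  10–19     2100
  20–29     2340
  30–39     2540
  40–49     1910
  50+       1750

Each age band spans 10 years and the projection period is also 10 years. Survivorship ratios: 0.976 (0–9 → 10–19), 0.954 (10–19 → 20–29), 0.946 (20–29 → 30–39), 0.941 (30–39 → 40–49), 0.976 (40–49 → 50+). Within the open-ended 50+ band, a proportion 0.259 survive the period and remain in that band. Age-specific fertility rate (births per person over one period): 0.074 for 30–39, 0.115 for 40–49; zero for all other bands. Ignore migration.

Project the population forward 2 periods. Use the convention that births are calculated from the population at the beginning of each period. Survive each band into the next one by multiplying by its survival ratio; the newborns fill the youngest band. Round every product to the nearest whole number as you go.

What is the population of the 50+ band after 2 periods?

2933

Period 1.
Births: 2540 * 0.074 = 188 ; 1910 * 0.115 = 220 — total 408
10–19: 1690 * 0.976 = 1649
20–29: 2100 * 0.954 = 2003
30–39: 2340 * 0.946 = 2214
40–49: 2540 * 0.941 = 2390
50+: 1910 * 0.976 + 1750 * 0.259 = 1864 + 453 = 2317
Population now: 0–9=408, 10–19=1649, 20–29=2003, 30–39=2214, 40–49=2390, 50+=2317
Period 2.
Births: 2214 * 0.074 = 164 ; 2390 * 0.115 = 275 — total 439
10–19: 408 * 0.976 = 398
20–29: 1649 * 0.954 = 1573
30–39: 2003 * 0.946 = 1895
40–49: 2214 * 0.941 = 2083
50+: 2390 * 0.976 + 2317 * 0.259 = 2333 + 600 = 2933
Population now: 0–9=439, 10–19=398, 20–29=1573, 30–39=1895, 40–49=2083, 50+=2933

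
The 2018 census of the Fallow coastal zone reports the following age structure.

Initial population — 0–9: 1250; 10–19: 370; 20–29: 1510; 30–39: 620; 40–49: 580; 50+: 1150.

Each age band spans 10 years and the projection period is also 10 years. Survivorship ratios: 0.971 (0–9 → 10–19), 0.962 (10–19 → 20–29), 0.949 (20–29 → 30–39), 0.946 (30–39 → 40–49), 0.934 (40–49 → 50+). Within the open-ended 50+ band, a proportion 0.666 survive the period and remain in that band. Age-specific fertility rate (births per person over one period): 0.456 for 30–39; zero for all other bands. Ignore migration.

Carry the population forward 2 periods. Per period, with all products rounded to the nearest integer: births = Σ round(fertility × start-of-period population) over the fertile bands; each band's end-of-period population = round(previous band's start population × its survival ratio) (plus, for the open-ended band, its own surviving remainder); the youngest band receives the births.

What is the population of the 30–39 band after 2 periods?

338

Numbering the bands 1..6 from youngest to oldest:
Period 1:
Births: 620 × 0.456 = 283
Band 2: 1250 × 0.971 = 1214
Band 3: 370 × 0.962 = 356
Band 4: 1510 × 0.949 = 1433
Band 5: 620 × 0.946 = 587
Band 6: 580 × 0.934 + 1150 × 0.666 = 542 + 766 = 1308
→ [283, 1214, 356, 1433, 587, 1308]
Period 2:
Births: 1433 × 0.456 = 653
Band 2: 283 × 0.971 = 275
Band 3: 1214 × 0.962 = 1168
Band 4: 356 × 0.949 = 338
Band 5: 1433 × 0.946 = 1356
Band 6: 587 × 0.934 + 1308 × 0.666 = 548 + 871 = 1419
→ [653, 275, 1168, 338, 1356, 1419]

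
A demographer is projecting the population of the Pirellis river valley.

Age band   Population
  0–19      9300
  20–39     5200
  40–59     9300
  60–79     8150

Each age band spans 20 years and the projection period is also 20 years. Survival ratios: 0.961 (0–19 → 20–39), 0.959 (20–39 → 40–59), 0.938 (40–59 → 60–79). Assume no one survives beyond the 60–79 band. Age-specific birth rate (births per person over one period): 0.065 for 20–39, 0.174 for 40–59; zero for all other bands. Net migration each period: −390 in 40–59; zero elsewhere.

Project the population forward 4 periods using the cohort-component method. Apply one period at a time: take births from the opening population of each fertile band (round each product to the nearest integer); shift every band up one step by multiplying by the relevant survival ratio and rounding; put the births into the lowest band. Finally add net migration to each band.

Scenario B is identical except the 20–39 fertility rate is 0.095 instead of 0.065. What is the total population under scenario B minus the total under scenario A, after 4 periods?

540

Call the groups 1 to 4, youngest first.
Period 1:
Births: 5200 × 0.065 = 338  |  9300 × 0.174 = 1618 → total 1956
Group 2: 9300 × 0.961 = 8937
Group 3: 5200 × 0.959 = 4987
Group 4: 9300 × 0.938 = 8723
Net migration: Group 3 − 390 → 4597
Population now: 0–19=1956, 20–39=8937, 40–59=4597, 60–79=8723
Period 2:
Births: 8937 × 0.065 = 581  |  4597 × 0.174 = 800 → total 1381
Group 2: 1956 × 0.961 = 1880
Group 3: 8937 × 0.959 = 8571
Group 4: 4597 × 0.938 = 4312
Net migration: Group 3 − 390 → 8181
Population now: 0–19=1381, 20–39=1880, 40–59=8181, 60–79=4312
Period 3:
Births: 1880 × 0.065 = 122  |  8181 × 0.174 = 1423 → total 1545
Group 2: 1381 × 0.961 = 1327
Group 3: 1880 × 0.959 = 1803
Group 4: 8181 × 0.938 = 7674
Net migration: Group 3 − 390 → 1413
Population now: 0–19=1545, 20–39=1327, 40–59=1413, 60–79=7674
Period 4:
Births: 1327 × 0.065 = 86  |  1413 × 0.174 = 246 → total 332
Group 2: 1545 × 0.961 = 1485
Group 3: 1327 × 0.959 = 1273
Group 4: 1413 × 0.938 = 1325
Net migration: Group 3 − 390 → 883
Population now: 0–19=332, 20–39=1485, 40–59=883, 60–79=1325
Scenario A total after 4 periods: 4025
Scenario B projection —
Period 1:
Births: 5200 × 0.095 = 494  |  9300 × 0.174 = 1618 → total 2112
Group 2: 9300 × 0.961 = 8937
Group 3: 5200 × 0.959 = 4987
Group 4: 9300 × 0.938 = 8723
Net migration: Group 3 − 390 → 4597
Population now: 0–19=2112, 20–39=8937, 40–59=4597, 60–79=8723
Period 2:
Births: 8937 × 0.095 = 849  |  4597 × 0.174 = 800 → total 1649
Group 2: 2112 × 0.961 = 2030
Group 3: 8937 × 0.959 = 8571
Group 4: 4597 × 0.938 = 4312
Net migration: Group 3 − 390 → 8181
Population now: 0–19=1649, 20–39=2030, 40–59=8181, 60–79=4312
Period 3:
Births: 2030 × 0.095 = 193  |  8181 × 0.174 = 1423 → total 1616
Group 2: 1649 × 0.961 = 1585
Group 3: 2030 × 0.959 = 1947
Group 4: 8181 × 0.938 = 7674
Net migration: Group 3 − 390 → 1557
Population now: 0–19=1616, 20–39=1585, 40–59=1557, 60–79=7674
Period 4:
Births: 1585 × 0.095 = 151  |  1557 × 0.174 = 271 → total 422
Group 2: 1616 × 0.961 = 1553
Group 3: 1585 × 0.959 = 1520
Group 4: 1557 × 0.938 = 1460
Net migration: Group 3 − 390 → 1130
Population now: 0–19=422, 20–39=1553, 40–59=1130, 60–79=1460
Scenario B total after 4 periods: 4565
Difference B − A = 4565 − 4025 = 540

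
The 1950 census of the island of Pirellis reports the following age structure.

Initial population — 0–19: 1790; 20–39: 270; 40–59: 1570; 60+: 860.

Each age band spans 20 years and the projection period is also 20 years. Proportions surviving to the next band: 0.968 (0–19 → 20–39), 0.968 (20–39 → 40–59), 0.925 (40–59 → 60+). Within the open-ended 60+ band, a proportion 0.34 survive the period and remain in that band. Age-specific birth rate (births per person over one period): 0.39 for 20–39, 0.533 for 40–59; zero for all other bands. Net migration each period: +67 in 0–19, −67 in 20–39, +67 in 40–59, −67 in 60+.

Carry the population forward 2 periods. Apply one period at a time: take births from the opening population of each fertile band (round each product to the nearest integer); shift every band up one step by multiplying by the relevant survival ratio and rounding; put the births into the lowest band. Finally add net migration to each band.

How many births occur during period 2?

Let group 1 be 0–19 through group 4 = 60+.
— Period 1 —
Births: 270 × 0.39 = 105, 1570 × 0.533 = 837 → total 942
Group 2: 1790 × 0.968 = 1733
Group 3: 270 × 0.968 = 261
Group 4: 1570 × 0.925 + 860 × 0.34 = 1452 + 292 = 1744
Net migration: Group 1 + 67 → 1009; Group 2 − 67 → 1666; Group 3 + 67 → 328; Group 4 − 67 → 1677
Population now: 0–19=1009, 20–39=1666, 40–59=328, 60+=1677
— Period 2 —
Births: 1666 × 0.39 = 650, 328 × 0.533 = 175 → total 825
Group 2: 1009 × 0.968 = 977
Group 3: 1666 × 0.968 = 1613
Group 4: 328 × 0.925 + 1677 × 0.34 = 303 + 570 = 873
Net migration: Group 1 + 67 → 892; Group 2 − 67 → 910; Group 3 + 67 → 1680; Group 4 − 67 → 806
Population now: 0–19=892, 20–39=910, 40–59=1680, 60+=806

825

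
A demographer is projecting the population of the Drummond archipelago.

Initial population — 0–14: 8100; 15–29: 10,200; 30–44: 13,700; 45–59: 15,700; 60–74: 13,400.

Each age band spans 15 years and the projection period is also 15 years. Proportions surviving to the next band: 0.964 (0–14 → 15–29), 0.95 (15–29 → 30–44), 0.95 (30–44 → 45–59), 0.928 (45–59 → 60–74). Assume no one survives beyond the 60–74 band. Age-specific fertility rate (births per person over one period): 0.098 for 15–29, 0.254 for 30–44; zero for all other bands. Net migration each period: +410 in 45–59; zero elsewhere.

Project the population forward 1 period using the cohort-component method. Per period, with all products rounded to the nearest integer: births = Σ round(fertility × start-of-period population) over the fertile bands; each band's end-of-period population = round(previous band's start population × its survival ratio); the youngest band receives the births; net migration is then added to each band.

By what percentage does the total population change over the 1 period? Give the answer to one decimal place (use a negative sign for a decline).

Call the bands 1 to 5, youngest first.
Period 1:
Births: 10200 * 0.098 = 1000  |  13700 * 0.254 = 3480 — total 4480
Band 2: 8100 * 0.964 = 7808
Band 3: 10200 * 0.95 = 9690
Band 4: 13700 * 0.95 = 13015
Band 5: 15700 * 0.928 = 14570
Net migration: Band 4 + 410 → 13425
Population now: 0–14=4480, 15–29=7808, 30–44=9690, 45–59=13425, 60–74=14570
Total: 61100 → 49973; change = -11127; percentage change = -18.2%

-18.2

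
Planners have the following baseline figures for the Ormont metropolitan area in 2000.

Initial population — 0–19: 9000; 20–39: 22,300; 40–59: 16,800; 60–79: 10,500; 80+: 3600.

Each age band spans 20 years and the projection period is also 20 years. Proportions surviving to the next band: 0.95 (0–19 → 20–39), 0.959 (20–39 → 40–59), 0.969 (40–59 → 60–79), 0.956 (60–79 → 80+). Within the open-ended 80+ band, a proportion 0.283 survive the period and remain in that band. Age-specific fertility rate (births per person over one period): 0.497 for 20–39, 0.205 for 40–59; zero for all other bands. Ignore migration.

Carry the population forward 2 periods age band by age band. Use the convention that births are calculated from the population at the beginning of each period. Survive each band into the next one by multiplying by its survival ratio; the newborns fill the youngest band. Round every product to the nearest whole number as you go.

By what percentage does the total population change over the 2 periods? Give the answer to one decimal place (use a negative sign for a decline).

(Bands numbered youngest = 1 to oldest = 5.)
After projecting period 1:
Births: 22300 × 0.497 = 11083  |  16800 × 0.205 = 3444 ⇒ total 14527
Band 2: 9000 × 0.95 = 8550
Band 3: 22300 × 0.959 = 21386
Band 4: 16800 × 0.969 = 16279
Band 5: 10500 × 0.956 + 3600 × 0.283 = 10038 + 1019 = 11057
Population now: 0–19=14527, 20–39=8550, 40–59=21386, 60–79=16279, 80+=11057
After projecting period 2:
Births: 8550 × 0.497 = 4249  |  21386 × 0.205 = 4384 ⇒ total 8633
Band 2: 14527 × 0.95 = 13801
Band 3: 8550 × 0.959 = 8199
Band 4: 21386 × 0.969 = 20723
Band 5: 16279 × 0.956 + 11057 × 0.283 = 15563 + 3129 = 18692
Population now: 0–19=8633, 20–39=13801, 40–59=8199, 60–79=20723, 80+=18692
Total: 62200 → 70048; change = 7848; percentage change = 12.6%

12.6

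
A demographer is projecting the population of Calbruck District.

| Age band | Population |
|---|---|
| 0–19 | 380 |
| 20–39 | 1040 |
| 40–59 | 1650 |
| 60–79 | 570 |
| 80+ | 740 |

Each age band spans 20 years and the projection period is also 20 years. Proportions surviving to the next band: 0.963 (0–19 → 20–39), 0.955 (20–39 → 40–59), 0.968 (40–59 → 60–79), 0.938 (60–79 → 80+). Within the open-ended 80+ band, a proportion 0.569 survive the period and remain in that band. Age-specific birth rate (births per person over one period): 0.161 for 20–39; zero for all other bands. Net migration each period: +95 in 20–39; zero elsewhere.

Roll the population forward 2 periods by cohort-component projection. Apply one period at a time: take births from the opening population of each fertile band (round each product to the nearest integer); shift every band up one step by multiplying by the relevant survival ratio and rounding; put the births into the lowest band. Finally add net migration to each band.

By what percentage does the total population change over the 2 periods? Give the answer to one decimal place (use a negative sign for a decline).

After projecting period 1:
Births: 1040 * 0.161 = 167
20–39: 380 * 0.963 = 366
40–59: 1040 * 0.955 = 993
60–79: 1650 * 0.968 = 1597
80+: 570 * 0.938 + 740 * 0.569 = 535 + 421 = 956
Net migration: 20–39 + 95 → 461
Population now: 0–19=167, 20–39=461, 40–59=993, 60–79=1597, 80+=956
After projecting period 2:
Births: 461 * 0.161 = 74
20–39: 167 * 0.963 = 161
40–59: 461 * 0.955 = 440
60–79: 993 * 0.968 = 961
80+: 1597 * 0.938 + 956 * 0.569 = 1498 + 544 = 2042
Net migration: 20–39 + 95 → 256
Population now: 0–19=74, 20–39=256, 40–59=440, 60–79=961, 80+=2042
Total: 4380 → 3773; change = -607; percentage change = -13.9%

-13.9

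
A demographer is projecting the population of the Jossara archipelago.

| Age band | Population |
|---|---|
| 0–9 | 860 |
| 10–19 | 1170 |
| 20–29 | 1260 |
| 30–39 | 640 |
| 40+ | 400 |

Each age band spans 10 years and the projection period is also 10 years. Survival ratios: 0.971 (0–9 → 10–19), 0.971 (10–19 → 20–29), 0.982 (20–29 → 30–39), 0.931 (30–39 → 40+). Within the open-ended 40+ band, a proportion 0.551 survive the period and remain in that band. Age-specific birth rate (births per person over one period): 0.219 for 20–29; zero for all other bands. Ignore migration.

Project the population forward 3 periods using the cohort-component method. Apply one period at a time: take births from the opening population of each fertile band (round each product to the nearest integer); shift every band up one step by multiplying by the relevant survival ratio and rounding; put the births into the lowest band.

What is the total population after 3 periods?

Period 1.
Births: 1260 * 0.219 = 276
10–19: 860 * 0.971 = 835
20–29: 1170 * 0.971 = 1136
30–39: 1260 * 0.982 = 1237
40+: 640 * 0.931 + 400 * 0.551 = 596 + 220 = 816
Giving 276 / 835 / 1136 / 1237 / 816.
Period 2.
Births: 1136 * 0.219 = 249
10–19: 276 * 0.971 = 268
20–29: 835 * 0.971 = 811
30–39: 1136 * 0.982 = 1116
40+: 1237 * 0.931 + 816 * 0.551 = 1152 + 450 = 1602
Giving 249 / 268 / 811 / 1116 / 1602.
Period 3.
Births: 811 * 0.219 = 178
10–19: 249 * 0.971 = 242
20–29: 268 * 0.971 = 260
30–39: 811 * 0.982 = 796
40+: 1116 * 0.931 + 1602 * 0.551 = 1039 + 883 = 1922
Giving 178 / 242 / 260 / 796 / 1922.
Total after period 3: 178 + 242 + 260 + 796 + 1922 = 3398

3398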